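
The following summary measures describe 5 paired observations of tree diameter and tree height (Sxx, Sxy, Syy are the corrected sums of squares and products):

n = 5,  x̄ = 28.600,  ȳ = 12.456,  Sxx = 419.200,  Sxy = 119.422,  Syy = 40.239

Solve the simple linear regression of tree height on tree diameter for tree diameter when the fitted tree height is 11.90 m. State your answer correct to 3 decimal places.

26.648

b = Sxy/Sxx = 119.422/419.2 = 0.284881
a = ȳ − b·x̄ = 12.456 − 0.284881·28.6 = 4.308411
Set a + b·x = 11.90: x = (11.90 − 4.308411) / 0.284881 = 26.648306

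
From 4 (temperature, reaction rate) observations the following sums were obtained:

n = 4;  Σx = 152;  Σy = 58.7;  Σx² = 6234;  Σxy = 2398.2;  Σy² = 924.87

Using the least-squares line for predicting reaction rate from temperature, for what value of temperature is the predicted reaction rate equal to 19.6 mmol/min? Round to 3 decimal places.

Sxx = Σx² − (Σx)²/n = 6234 − 5776 = 458
Sxy = Σxy − (Σx)(Σy)/n = 2398.2 − 2230.6 = 167.6
b = Sxy/Sxx = 167.6/458 = 0.365939
a = ȳ − b·x̄ = 14.675 − 0.365939·38 = 0.769323
Set a + b·x = 19.6: x = (19.6 − 0.769323) / 0.365939 = 51.458532

51.459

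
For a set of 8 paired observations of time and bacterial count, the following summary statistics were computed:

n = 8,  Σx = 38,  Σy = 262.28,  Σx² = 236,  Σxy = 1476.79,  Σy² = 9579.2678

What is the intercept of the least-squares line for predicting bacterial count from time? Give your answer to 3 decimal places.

Sxx = Σx² − (Σx)²/n = 236 − 180.5 = 55.5
Sxy = Σxy − (Σx)(Σy)/n = 1476.79 − 1245.83 = 230.96
b = Sxy/Sxx = 230.96/55.5 = 4.161441
a = ȳ − b·x̄ = 32.785 − 4.161441·4.75 = 13.018153

13.018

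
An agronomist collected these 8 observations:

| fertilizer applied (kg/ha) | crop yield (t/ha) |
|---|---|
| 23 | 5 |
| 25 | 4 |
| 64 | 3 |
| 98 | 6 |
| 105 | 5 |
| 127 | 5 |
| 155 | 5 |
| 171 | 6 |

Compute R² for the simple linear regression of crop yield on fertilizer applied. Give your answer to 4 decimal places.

n = 8, Σx = 768, Σy = 39, Σxy = 3956, Σx² = 95274, Σy² = 197
Sxx = Σx² − (Σx)²/n = 95274 − 73728 = 21546
Sxy = Σxy − (Σx)(Σy)/n = 3956 − 3744 = 212
Syy = Σy² − (Σy)²/n = 197 − 190.125 = 6.875
R² = Sxy²/(Sxx·Syy) = (212)²/(21546·6.875) = 0.303412

0.3034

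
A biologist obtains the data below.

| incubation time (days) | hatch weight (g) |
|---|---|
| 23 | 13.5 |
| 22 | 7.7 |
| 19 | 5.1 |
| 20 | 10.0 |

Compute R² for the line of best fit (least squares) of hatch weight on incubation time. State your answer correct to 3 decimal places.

0.551

n = 4, Σx = 84, Σy = 36.3, Σxy = 776.8, Σx² = 1774, Σy² = 367.55
Sxx = Σx² − (Σx)²/n = 1774 − 1764 = 10
Sxy = Σxy − (Σx)(Σy)/n = 776.8 − 762.3 = 14.5
Syy = Σy² − (Σy)²/n = 367.55 − 329.4225 = 38.1275
R² = Sxy²/(Sxx·Syy) = (14.5)²/(10·38.1275) = 0.551439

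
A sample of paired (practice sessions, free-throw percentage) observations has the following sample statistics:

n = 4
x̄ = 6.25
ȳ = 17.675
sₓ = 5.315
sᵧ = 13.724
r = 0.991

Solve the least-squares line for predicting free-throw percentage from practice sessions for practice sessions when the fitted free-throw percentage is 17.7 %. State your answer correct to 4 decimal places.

b = r · sᵧ/sₓ = 0.991 · 13.724/5.315 = 2.558887
a = ȳ − b·x̄ = 17.675 − 2.558887·6.25 = 1.681957
Set a + b·x = 17.7: x = (17.7 − 1.681957) / 2.558887 = 6.259770

6.2598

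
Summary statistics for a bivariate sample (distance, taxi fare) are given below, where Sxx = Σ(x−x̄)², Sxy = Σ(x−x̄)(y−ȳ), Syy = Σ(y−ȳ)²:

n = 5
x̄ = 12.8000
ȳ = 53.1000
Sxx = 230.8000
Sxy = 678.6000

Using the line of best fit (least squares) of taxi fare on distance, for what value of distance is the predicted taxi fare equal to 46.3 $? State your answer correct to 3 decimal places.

10.487

b = Sxy/Sxx = 678.6/230.8 = 2.940208
a = ȳ − b·x̄ = 53.1 − 2.940208·12.8 = 15.465338
Set a + b·x = 46.3: x = (46.3 − 15.465338) / 2.940208 = 10.487238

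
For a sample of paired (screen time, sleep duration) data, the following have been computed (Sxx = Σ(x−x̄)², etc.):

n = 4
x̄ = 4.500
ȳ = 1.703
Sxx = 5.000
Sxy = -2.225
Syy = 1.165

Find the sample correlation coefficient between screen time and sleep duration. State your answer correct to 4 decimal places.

-0.9219

r = Sxy/√(Sxx·Syy) = -2.225/√(5.825) = -2.225/2.413504 = -0.921896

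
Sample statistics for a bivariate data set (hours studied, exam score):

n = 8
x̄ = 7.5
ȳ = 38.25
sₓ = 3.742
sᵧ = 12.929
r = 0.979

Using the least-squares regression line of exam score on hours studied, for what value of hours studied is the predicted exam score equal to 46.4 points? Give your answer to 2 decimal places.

b = r · sᵧ/sₓ = 0.979 · 12.929/3.742 = 3.382547
a = ȳ − b·x̄ = 38.25 − 3.382547·7.5 = 12.880897
Set a + b·x = 46.4: x = (46.4 − 12.880897) / 3.382547 = 9.909427

9.91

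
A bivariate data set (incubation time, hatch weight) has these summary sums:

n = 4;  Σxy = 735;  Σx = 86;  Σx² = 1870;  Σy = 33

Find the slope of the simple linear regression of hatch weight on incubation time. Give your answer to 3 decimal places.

Sxx = Σx² − (Σx)²/n = 1870 − 1849 = 21
Sxy = Σxy − (Σx)(Σy)/n = 735 − 709.5 = 25.5
b = Sxy/Sxx = 25.5/21 = 1.214286

1.214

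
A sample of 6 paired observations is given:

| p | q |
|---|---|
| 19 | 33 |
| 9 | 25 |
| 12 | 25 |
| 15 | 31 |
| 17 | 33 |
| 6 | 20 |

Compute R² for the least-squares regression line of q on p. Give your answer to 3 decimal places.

n = 6, Σx = 78, Σy = 167, Σxy = 2298, Σx² = 1136, Σy² = 4789
Sxx = Σx² − (Σx)²/n = 1136 − 1014 = 122
Sxy = Σxy − (Σx)(Σy)/n = 2298 − 2171 = 127
Syy = Σy² − (Σy)²/n = 4789 − 4648.166667 = 140.833333
R² = Sxy²/(Sxx·Syy) = (127)²/(122·140.833333) = 0.938733

0.939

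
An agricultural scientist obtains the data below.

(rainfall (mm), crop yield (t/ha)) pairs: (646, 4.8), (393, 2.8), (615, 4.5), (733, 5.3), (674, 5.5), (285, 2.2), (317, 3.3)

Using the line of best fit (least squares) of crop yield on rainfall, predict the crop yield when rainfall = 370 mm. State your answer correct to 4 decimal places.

n = 7, Σx = 3663, Σy = 28.4, Σxy = 16233.7, Σx² = 2123269
Sxx = Σx² − (Σx)²/n = 2123269 − 1916795.571429 = 206473.428571
Sxy = Σxy − (Σx)(Σy)/n = 16233.7 − 14861.314286 = 1372.385714
b = Sxy/Sxx = 1372.385714/206473.428571 = 0.006647
a = ȳ − b·x̄ = 4.057143 − 0.006647·523.285714 = 0.578972
ŷ(370) = a + b·370 = 0.578972 + 0.006647·370 = 3.038285

3.0383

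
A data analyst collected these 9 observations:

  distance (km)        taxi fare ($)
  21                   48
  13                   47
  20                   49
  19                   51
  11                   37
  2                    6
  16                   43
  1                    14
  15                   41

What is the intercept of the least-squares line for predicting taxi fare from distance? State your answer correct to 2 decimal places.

9.99

n = 9, Σx = 118, Σy = 336, Σxy = 5304, Σx² = 1978
Sxx = Σx² − (Σx)²/n = 1978 − 1547.111111 = 430.888889
Sxy = Σxy − (Σx)(Σy)/n = 5304 − 4405.333333 = 898.666667
b = Sxy/Sxx = 898.666667/430.888889 = 2.085611
a = ȳ − b·x̄ = 37.333333 − 2.085611·13.111111 = 9.988654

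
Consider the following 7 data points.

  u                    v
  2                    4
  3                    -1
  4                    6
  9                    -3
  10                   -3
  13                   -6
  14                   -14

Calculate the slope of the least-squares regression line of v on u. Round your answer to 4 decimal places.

-1.1790

n = 7, Σx = 55, Σy = -17, Σxy = -302, Σx² = 575
Sxx = Σx² − (Σx)²/n = 575 − 432.142857 = 142.857143
Sxy = Σxy − (Σx)(Σy)/n = -302 − (-133.571429) = -168.428571
b = Sxy/Sxx = -168.428571/142.857143 = -1.179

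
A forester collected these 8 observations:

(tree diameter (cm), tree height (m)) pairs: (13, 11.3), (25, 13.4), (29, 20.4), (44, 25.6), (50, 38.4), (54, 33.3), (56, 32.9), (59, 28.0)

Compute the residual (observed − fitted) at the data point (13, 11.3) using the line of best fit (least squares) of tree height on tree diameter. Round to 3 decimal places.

0.447

n = 8, Σx = 330, Σy = 203.3, Σxy = 9412.5, Σx² = 15604
Sxx = Σx² − (Σx)²/n = 15604 − 13612.5 = 1991.5
Sxy = Σxy − (Σx)(Σy)/n = 9412.5 − 8386.125 = 1026.375
b = Sxy/Sxx = 1026.375/1991.5 = 0.515378
a = ȳ − b·x̄ = 25.4125 − 0.515378·41.25 = 4.153163
ŷ(13) = 4.153163 + 0.515378·13 = 10.853076
residual = y − ŷ = 11.3 − 10.853076 = 0.446924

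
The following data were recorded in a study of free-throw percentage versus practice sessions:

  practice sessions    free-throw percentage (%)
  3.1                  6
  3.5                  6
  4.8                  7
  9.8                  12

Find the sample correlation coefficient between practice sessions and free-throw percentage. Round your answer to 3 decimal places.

n = 4, Σx = 21.2, Σy = 31, Σxy = 190.8, Σx² = 140.94, Σy² = 265
Sxx = Σx² − (Σx)²/n = 140.94 − 112.36 = 28.58
Sxy = Σxy − (Σx)(Σy)/n = 190.8 − 164.3 = 26.5
Syy = Σy² − (Σy)²/n = 265 − 240.25 = 24.75
r = Sxy/√(Sxx·Syy) = 26.5/√(707.355) = 26.5/26.596146 = 0.996385

0.996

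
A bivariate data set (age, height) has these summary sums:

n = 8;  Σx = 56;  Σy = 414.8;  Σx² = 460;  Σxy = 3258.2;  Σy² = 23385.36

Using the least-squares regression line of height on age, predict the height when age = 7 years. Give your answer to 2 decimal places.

51.85

Sxx = Σx² − (Σx)²/n = 460 − 392 = 68
Sxy = Σxy − (Σx)(Σy)/n = 3258.2 − 2903.6 = 354.6
b = Sxy/Sxx = 354.6/68 = 5.214706
a = ȳ − b·x̄ = 51.85 − 5.214706·7 = 15.347059
ŷ(7) = a + b·7 = 15.347059 + 5.214706·7 = 51.85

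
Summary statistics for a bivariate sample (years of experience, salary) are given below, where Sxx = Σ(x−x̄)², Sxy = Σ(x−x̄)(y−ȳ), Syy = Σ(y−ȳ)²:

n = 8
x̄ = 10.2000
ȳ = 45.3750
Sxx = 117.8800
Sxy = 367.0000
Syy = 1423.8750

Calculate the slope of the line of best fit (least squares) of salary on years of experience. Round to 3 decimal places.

b = Sxy/Sxx = 367/117.88 = 3.113336

3.113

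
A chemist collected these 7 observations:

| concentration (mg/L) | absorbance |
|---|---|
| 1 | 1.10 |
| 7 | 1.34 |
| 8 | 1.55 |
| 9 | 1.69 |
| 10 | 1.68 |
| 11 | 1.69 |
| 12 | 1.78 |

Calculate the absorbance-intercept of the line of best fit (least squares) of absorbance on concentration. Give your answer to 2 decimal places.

n = 7, Σx = 58, Σy = 10.83, Σxy = 94.84, Σx² = 560
Sxx = Σx² − (Σx)²/n = 560 − 480.571429 = 79.428571
Sxy = Σxy − (Σx)(Σy)/n = 94.84 − 89.734286 = 5.105714
b = Sxy/Sxx = 5.105714/79.428571 = 0.064281
a = ȳ − b·x̄ = 1.547143 − 0.064281·8.285714 = 1.014532

1.01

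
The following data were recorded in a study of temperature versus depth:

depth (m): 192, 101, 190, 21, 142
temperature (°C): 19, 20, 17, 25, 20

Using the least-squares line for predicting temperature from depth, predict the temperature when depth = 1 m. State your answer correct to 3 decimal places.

n = 5, Σx = 646, Σy = 101, Σxy = 12263, Σx² = 103770
Sxx = Σx² − (Σx)²/n = 103770 − 83463.2 = 20306.8
Sxy = Σxy − (Σx)(Σy)/n = 12263 − 13049.2 = -786.2
b = Sxy/Sxx = -786.2/20306.8 = -0.038716
a = ȳ − b·x̄ = 20.2 − (-0.038716)·129.2 = 25.202119
ŷ(1) = a + b·1 = 25.202119 + (-0.038716)·1 = 25.163403

25.163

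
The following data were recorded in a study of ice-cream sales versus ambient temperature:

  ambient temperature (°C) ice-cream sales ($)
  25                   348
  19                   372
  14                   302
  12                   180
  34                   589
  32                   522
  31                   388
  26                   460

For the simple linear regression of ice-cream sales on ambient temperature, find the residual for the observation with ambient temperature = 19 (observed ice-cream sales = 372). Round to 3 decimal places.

n = 8, Σx = 193, Σy = 3161, Σxy = 82874, Σx² = 5143
Sxx = Σx² − (Σx)²/n = 5143 − 4656.125 = 486.875
Sxy = Σxy − (Σx)(Σy)/n = 82874 − 76259.125 = 6614.875
b = Sxy/Sxx = 6614.875/486.875 = 13.586393
a = ȳ − b·x̄ = 395.125 − 13.586393·24.125 = 67.353273
ŷ(19) = 67.353273 + 13.586393·19 = 325.494737
residual = y − ŷ = 372 − 325.494737 = 46.505263

46.505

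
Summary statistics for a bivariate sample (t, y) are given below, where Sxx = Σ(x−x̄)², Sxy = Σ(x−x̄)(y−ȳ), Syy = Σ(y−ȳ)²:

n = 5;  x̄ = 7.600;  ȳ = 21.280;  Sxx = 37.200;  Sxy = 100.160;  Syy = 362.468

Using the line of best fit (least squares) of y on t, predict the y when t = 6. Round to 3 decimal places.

b = Sxy/Sxx = 100.16/37.2 = 2.692473
a = ȳ − b·x̄ = 21.28 − 2.692473·7.6 = 0.817204
ŷ(6) = a + b·6 = 0.817204 + 2.692473·6 = 16.972043

16.972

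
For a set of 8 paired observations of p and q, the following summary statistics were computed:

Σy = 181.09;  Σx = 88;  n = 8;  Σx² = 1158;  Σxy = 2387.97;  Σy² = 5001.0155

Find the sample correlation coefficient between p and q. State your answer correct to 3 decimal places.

Sxx = Σx² − (Σx)²/n = 1158 − 968 = 190
Sxy = Σxy − (Σx)(Σy)/n = 2387.97 − 1991.99 = 395.98
Syy = Σy² − (Σy)²/n = 5001.0155 − 4099.198513 = 901.816987
r = Sxy/√(Sxx·Syy) = 395.98/√(171345.227625) = 395.98/413.938676 = 0.956615

0.957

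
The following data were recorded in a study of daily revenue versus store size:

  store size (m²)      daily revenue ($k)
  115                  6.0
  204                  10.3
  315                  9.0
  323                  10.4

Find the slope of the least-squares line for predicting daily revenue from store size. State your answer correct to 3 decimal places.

0.015

n = 4, Σx = 957, Σy = 35.7, Σxy = 8985.4, Σx² = 258395
Sxx = Σx² − (Σx)²/n = 258395 − 228962.25 = 29432.75
Sxy = Σxy − (Σx)(Σy)/n = 8985.4 − 8541.225 = 444.175
b = Sxy/Sxx = 444.175/29432.75 = 0.015091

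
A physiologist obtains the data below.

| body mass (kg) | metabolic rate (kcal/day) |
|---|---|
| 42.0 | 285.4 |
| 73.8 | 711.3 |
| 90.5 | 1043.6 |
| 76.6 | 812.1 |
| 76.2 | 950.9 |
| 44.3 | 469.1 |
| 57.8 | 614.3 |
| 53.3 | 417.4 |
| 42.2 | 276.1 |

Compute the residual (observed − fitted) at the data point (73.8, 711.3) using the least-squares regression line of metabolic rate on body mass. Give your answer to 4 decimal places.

n = 9, Σx = 556.7, Σy = 5580.2, Σxy = 383778.49, Σx² = 36999.75
Sxx = Σx² − (Σx)²/n = 36999.75 − 34434.987778 = 2564.762222
Sxy = Σxy − (Σx)(Σy)/n = 383778.49 − 345166.371111 = 38612.118889
b = Sxy/Sxx = 38612.118889/2564.762222 = 15.054853
a = ȳ − b·x̄ = 620.022222 − 15.054853·61.855556 = -311.204090
ŷ(73.8) = -311.204090 + 15.054853·73.8 = 799.844081
residual = y − ŷ = 711.3 − 799.844081 = -88.544081

-88.5441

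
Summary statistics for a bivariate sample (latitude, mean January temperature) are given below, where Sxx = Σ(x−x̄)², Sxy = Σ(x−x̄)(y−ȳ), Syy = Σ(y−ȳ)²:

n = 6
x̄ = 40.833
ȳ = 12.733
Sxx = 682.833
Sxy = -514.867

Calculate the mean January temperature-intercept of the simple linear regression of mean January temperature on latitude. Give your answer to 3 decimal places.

43.522

b = Sxy/Sxx = -514.867/682.833 = -0.754016
a = ȳ − b·x̄ = 12.733 − (-0.754016)·40.833 = 43.521735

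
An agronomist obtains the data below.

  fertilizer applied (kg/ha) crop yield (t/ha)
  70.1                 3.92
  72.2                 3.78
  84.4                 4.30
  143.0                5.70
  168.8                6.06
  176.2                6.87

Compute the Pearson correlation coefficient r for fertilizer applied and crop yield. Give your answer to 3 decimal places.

0.986

n = 6, Σx = 714.7, Σy = 30.63, Σxy = 3959.15, Σx² = 97239.09, Σy² = 164.5553
Sxx = Σx² − (Σx)²/n = 97239.09 − 85132.681667 = 12106.408333
Sxy = Σxy − (Σx)(Σy)/n = 3959.15 − 3648.5435 = 310.6065
Syy = Σy² − (Σy)²/n = 164.5553 − 156.36615 = 8.18915
r = Sxy/√(Sxx·Syy) = 310.6065/√(99141.193803) = 310.6065/314.866946 = 0.986469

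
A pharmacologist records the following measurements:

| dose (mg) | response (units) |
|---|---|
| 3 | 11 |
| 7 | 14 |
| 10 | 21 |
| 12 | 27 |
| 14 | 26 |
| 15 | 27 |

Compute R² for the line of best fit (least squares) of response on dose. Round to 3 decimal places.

n = 6, Σx = 61, Σy = 126, Σxy = 1434, Σx² = 723, Σy² = 2892
Sxx = Σx² − (Σx)²/n = 723 − 620.166667 = 102.833333
Sxy = Σxy − (Σx)(Σy)/n = 1434 − 1281 = 153
Syy = Σy² − (Σy)²/n = 2892 − 2646 = 246
R² = Sxy²/(Sxx·Syy) = (153)²/(102.833333·246) = 0.925367

0.925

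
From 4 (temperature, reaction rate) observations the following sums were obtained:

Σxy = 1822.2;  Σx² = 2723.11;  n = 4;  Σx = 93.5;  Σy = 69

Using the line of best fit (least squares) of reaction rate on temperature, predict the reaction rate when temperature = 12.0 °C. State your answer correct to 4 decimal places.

Sxx = Σx² − (Σx)²/n = 2723.11 − 2185.5625 = 537.5475
Sxy = Σxy − (Σx)(Σy)/n = 1822.2 − 1612.875 = 209.325
b = Sxy/Sxx = 209.325/537.5475 = 0.389407
a = ȳ − b·x̄ = 17.25 − 0.389407·23.375 = 8.147601
ŷ(12.0) = a + b·12.0 = 8.147601 + 0.389407·12 = 12.820490

12.8205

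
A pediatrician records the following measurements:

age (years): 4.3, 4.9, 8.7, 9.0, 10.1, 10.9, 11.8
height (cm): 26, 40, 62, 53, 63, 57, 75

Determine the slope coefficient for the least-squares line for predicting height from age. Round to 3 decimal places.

5.191

n = 7, Σx = 59.7, Σy = 376, Σxy = 3466.8, Σx² = 559.25
Sxx = Σx² − (Σx)²/n = 559.25 − 509.155714 = 50.094286
Sxy = Σxy − (Σx)(Σy)/n = 3466.8 − 3206.742857 = 260.057143
b = Sxy/Sxx = 260.057143/50.094286 = 5.191353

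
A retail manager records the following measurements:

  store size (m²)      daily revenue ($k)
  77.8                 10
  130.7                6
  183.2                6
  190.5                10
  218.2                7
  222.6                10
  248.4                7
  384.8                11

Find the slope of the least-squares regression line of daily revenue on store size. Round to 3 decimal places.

n = 8, Σx = 1656.2, Σy = 67, Σxy = 14291.4, Σx² = 399923.42
Sxx = Σx² − (Σx)²/n = 399923.42 − 342874.805 = 57048.615
Sxy = Σxy − (Σx)(Σy)/n = 14291.4 − 13870.675 = 420.725
b = Sxy/Sxx = 420.725/57048.615 = 0.007375

0.007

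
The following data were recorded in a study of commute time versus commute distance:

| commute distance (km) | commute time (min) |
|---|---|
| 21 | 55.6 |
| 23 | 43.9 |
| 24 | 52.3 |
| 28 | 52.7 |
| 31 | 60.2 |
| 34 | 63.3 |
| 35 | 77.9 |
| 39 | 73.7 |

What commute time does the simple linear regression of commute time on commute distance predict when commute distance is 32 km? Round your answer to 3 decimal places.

n = 8, Σx = 235, Σy = 479.6, Σxy = 14527.3, Σx² = 7193
Sxx = Σx² − (Σx)²/n = 7193 − 6903.125 = 289.875
Sxy = Σxy − (Σx)(Σy)/n = 14527.3 − 14088.25 = 439.05
b = Sxy/Sxx = 439.05/289.875 = 1.514618
a = ȳ − b·x̄ = 59.95 − 1.514618·29.375 = 15.458085
ŷ(32) = a + b·32 = 15.458085 + 1.514618·32 = 63.925873

63.926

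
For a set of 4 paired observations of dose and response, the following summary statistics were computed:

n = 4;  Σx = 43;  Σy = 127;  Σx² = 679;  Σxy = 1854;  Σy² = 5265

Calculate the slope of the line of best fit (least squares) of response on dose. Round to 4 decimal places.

Sxx = Σx² − (Σx)²/n = 679 − 462.25 = 216.75
Sxy = Σxy − (Σx)(Σy)/n = 1854 − 1365.25 = 488.75
b = Sxy/Sxx = 488.75/216.75 = 2.254902

2.2549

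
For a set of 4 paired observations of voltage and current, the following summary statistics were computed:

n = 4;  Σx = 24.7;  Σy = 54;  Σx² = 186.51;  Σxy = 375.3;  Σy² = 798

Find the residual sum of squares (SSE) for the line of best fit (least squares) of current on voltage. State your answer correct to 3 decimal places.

17.469

Sxx = Σx² − (Σx)²/n = 186.51 − 152.5225 = 33.9875
Sxy = Σxy − (Σx)(Σy)/n = 375.3 − 333.45 = 41.85
Syy = Σy² − (Σy)²/n = 798 − 729 = 69
b = Sxy/Sxx = 41.85/33.9875 = 1.231335
SSE = Syy − b·Sxy = 69 − 1.231335·41.85 = 17.468628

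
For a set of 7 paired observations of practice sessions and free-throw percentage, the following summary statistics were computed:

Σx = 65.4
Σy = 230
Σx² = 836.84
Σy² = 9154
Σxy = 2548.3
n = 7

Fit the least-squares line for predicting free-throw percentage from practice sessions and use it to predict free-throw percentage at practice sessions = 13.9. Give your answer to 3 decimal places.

Sxx = Σx² − (Σx)²/n = 836.84 − 611.022857 = 225.817143
Sxy = Σxy − (Σx)(Σy)/n = 2548.3 − 2148.857143 = 399.442857
b = Sxy/Sxx = 399.442857/225.817143 = 1.768877
a = ȳ − b·x̄ = 32.857143 − 1.768877·9.342857 = 16.330773
ŷ(13.9) = a + b·13.9 = 16.330773 + 1.768877·13.9 = 40.918170

40.918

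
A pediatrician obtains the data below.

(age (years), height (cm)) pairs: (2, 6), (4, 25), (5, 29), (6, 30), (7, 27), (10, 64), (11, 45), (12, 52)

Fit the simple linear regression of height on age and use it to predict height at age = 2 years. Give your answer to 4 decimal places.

n = 8, Σx = 57, Σy = 278, Σxy = 2385, Σx² = 495
Sxx = Σx² − (Σx)²/n = 495 − 406.125 = 88.875
Sxy = Σxy − (Σx)(Σy)/n = 2385 − 1980.75 = 404.25
b = Sxy/Sxx = 404.25/88.875 = 4.548523
a = ȳ − b·x̄ = 34.75 − 4.548523·7.125 = 2.341772
ŷ(2) = a + b·2 = 2.341772 + 4.548523·2 = 11.438819

11.4388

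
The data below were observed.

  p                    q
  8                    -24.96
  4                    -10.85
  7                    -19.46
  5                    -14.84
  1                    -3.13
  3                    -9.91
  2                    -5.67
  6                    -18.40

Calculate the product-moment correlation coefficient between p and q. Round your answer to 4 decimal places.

n = 8, Σx = 36, Σy = -107.22, Σxy = -608.1, Σx² = 204, Σy² = 1818.3552
Sxx = Σx² − (Σx)²/n = 204 − 162 = 42
Sxy = Σxy − (Σx)(Σy)/n = -608.1 − (-482.49) = -125.61
Syy = Σy² − (Σy)²/n = 1818.3552 − 1437.01605 = 381.33915
r = Sxy/√(Sxx·Syy) = -125.61/√(16016.2443) = -125.61/126.555301 = -0.992531

-0.9925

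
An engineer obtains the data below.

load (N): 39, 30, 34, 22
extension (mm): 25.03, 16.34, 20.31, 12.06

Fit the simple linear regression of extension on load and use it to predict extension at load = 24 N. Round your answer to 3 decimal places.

12.914

n = 4, Σx = 125, Σy = 73.74, Σxy = 2422.23, Σx² = 4061
Sxx = Σx² − (Σx)²/n = 4061 − 3906.25 = 154.75
Sxy = Σxy − (Σx)(Σy)/n = 2422.23 − 2304.375 = 117.855
b = Sxy/Sxx = 117.855/154.75 = 0.761583
a = ȳ − b·x̄ = 18.435 − 0.761583·31.25 = -5.364475
ŷ(24) = a + b·24 = -5.364475 + 0.761583·24 = 12.913522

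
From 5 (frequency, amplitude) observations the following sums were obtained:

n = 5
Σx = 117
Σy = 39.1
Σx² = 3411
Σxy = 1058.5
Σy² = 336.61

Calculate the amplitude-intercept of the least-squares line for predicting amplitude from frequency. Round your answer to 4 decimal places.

2.8299

Sxx = Σx² − (Σx)²/n = 3411 − 2737.8 = 673.2
Sxy = Σxy − (Σx)(Σy)/n = 1058.5 − 914.94 = 143.56
b = Sxy/Sxx = 143.56/673.2 = 0.213250
a = ȳ − b·x̄ = 7.82 − 0.213250·23.4 = 2.829947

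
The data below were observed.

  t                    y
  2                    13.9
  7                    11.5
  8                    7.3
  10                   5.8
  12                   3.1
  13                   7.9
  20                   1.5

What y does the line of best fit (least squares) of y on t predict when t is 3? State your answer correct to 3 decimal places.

n = 7, Σx = 72, Σy = 51, Σxy = 394.6, Σx² = 930
Sxx = Σx² − (Σx)²/n = 930 − 740.571429 = 189.428571
Sxy = Σxy − (Σx)(Σy)/n = 394.6 − 524.571429 = -129.971429
b = Sxy/Sxx = -129.971429/189.428571 = -0.686124
a = ȳ − b·x̄ = 7.285714 − (-0.686124)·10.285714 = 14.342986
ŷ(3) = a + b·3 = 14.342986 + (-0.686124)·3 = 12.284615

12.285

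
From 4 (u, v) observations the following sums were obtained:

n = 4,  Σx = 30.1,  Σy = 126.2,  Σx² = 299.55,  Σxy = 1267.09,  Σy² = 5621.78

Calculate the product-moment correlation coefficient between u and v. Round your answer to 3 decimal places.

Sxx = Σx² − (Σx)²/n = 299.55 − 226.5025 = 73.0475
Sxy = Σxy − (Σx)(Σy)/n = 1267.09 − 949.655 = 317.435
Syy = Σy² − (Σy)²/n = 5621.78 − 3981.61 = 1640.17
r = Sxy/√(Sxx·Syy) = 317.435/√(119810.318075) = 317.435/346.136271 = 0.917081

0.917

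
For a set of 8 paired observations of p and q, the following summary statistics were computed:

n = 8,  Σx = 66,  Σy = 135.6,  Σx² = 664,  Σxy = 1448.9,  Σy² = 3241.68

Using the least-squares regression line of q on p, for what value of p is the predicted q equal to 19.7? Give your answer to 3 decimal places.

Sxx = Σx² − (Σx)²/n = 664 − 544.5 = 119.5
Sxy = Σxy − (Σx)(Σy)/n = 1448.9 − 1118.7 = 330.2
b = Sxy/Sxx = 330.2/119.5 = 2.763180
a = ȳ − b·x̄ = 16.95 − 2.763180·8.25 = -5.846234
Set a + b·x = 19.7: x = (19.7 − (-5.846234)) / 2.763180 = 9.245230

9.245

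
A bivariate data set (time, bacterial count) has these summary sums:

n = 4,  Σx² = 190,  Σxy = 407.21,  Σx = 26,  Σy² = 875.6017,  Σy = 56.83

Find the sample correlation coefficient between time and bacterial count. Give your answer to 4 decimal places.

0.9993

Sxx = Σx² − (Σx)²/n = 190 − 169 = 21
Sxy = Σxy − (Σx)(Σy)/n = 407.21 − 369.395 = 37.815
Syy = Σy² − (Σy)²/n = 875.6017 − 807.412225 = 68.189475
r = Sxy/√(Sxx·Syy) = 37.815/√(1431.978975) = 37.815/37.841498 = 0.999300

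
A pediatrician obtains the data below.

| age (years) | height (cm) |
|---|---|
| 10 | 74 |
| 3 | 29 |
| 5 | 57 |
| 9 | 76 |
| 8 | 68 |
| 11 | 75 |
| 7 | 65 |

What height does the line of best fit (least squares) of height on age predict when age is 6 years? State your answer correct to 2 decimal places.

54.92

n = 7, Σx = 53, Σy = 444, Σxy = 3620, Σx² = 449
Sxx = Σx² − (Σx)²/n = 449 − 401.285714 = 47.714286
Sxy = Σxy − (Σx)(Σy)/n = 3620 − 3361.714286 = 258.285714
b = Sxy/Sxx = 258.285714/47.714286 = 5.413174
a = ȳ − b·x̄ = 63.428571 − 5.413174·7.571429 = 22.443114
ŷ(6) = a + b·6 = 22.443114 + 5.413174·6 = 54.922156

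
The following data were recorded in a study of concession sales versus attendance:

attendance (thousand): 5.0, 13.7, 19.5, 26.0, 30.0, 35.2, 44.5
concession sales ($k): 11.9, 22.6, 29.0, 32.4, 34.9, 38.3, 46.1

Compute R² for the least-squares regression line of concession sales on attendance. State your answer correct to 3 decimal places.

n = 7, Σx = 173.9, Σy = 215.2, Σxy = 6223.63, Σx² = 5388.23, Σy² = 7353.24
Sxx = Σx² − (Σx)²/n = 5388.23 − 4320.172857 = 1068.057143
Sxy = Σxy − (Σx)(Σy)/n = 6223.63 − 5346.182857 = 877.447143
Syy = Σy² − (Σy)²/n = 7353.24 − 6615.862857 = 737.377143
R² = Sxy²/(Sxx·Syy) = (877.447143)²/(1068.057143·737.377143) = 0.977592

0.978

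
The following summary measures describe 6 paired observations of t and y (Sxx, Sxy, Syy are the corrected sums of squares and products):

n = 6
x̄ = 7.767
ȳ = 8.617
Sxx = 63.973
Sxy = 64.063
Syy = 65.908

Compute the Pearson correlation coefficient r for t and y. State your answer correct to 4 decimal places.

0.9866

r = Sxy/√(Sxx·Syy) = 64.063/√(4216.332484) = 64.063/64.933293 = 0.986597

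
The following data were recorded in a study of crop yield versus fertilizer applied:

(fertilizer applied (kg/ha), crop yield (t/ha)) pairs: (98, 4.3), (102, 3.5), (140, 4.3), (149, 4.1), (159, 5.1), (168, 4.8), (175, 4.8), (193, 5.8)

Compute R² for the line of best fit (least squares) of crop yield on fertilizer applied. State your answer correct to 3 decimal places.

n = 8, Σx = 1184, Σy = 36.7, Σxy = 5568, Σx² = 183188, Σy² = 171.77
Sxx = Σx² − (Σx)²/n = 183188 − 175232 = 7956
Sxy = Σxy − (Σx)(Σy)/n = 5568 − 5431.6 = 136.4
Syy = Σy² − (Σy)²/n = 171.77 − 168.36125 = 3.40875
R² = Sxy²/(Sxx·Syy) = (136.4)²/(7956·3.40875) = 0.686023

0.686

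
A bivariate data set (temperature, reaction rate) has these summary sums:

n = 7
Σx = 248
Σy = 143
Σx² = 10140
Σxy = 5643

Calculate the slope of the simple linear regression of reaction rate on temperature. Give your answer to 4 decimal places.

0.4260

Sxx = Σx² − (Σx)²/n = 10140 − 8786.285714 = 1353.714286
Sxy = Σxy − (Σx)(Σy)/n = 5643 − 5066.285714 = 576.714286
b = Sxy/Sxx = 576.714286/1353.714286 = 0.426024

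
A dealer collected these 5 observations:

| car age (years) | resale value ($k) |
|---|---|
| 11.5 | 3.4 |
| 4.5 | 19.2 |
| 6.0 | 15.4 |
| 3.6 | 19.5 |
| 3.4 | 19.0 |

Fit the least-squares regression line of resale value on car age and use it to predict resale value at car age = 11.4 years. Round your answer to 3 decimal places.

3.930

n = 5, Σx = 29, Σy = 76.5, Σxy = 352.7, Σx² = 213.02
Sxx = Σx² − (Σx)²/n = 213.02 − 168.2 = 44.82
Sxy = Σxy − (Σx)(Σy)/n = 352.7 − 443.7 = -91
b = Sxy/Sxx = -91/44.82 = -2.030344
a = ȳ − b·x̄ = 15.3 − (-2.030344)·5.8 = 27.075993
ŷ(11.4) = a + b·11.4 = 27.075993 + (-2.030344)·11.4 = 3.930076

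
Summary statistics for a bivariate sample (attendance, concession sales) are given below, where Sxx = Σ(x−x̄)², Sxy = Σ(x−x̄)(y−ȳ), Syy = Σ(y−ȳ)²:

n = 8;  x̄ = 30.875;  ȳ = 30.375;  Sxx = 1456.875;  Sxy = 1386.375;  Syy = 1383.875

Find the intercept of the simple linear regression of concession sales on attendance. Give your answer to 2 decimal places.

0.99

b = Sxy/Sxx = 1386.375/1456.875 = 0.951609
a = ȳ − b·x̄ = 30.375 − 0.951609·30.875 = 0.994080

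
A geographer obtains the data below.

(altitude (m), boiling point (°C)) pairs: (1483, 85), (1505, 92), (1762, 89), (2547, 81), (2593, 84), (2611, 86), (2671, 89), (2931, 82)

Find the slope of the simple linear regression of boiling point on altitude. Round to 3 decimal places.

n = 8, Σx = 18103, Σy = 688, Σxy = 1548059, Σx² = 43322139
Sxx = Σx² − (Σx)²/n = 43322139 − 40964826.125 = 2357312.875
Sxy = Σxy − (Σx)(Σy)/n = 1548059 − 1556858 = -8799
b = Sxy/Sxx = -8799/2357312.875 = -0.003733

-0.004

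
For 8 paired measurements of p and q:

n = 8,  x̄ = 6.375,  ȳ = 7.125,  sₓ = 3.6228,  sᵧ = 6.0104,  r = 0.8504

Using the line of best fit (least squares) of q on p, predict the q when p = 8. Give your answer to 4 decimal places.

b = r · sᵧ/sₓ = 0.8504 · 6.0104/3.6228 = 1.410855
a = ȳ − b·x̄ = 7.125 − 1.410855·6.375 = -1.869198
ŷ(8) = a + b·8 = -1.869198 + 1.410855·8 = 9.417639

9.4176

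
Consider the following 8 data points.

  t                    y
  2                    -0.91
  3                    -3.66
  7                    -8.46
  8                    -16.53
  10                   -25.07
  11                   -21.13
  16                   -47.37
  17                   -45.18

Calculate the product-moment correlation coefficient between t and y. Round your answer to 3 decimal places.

n = 8, Σx = 74, Σy = -168.31, Σxy = -2213.37, Σx² = 892, Σy² = 5719.1673
Sxx = Σx² − (Σx)²/n = 892 − 684.5 = 207.5
Sxy = Σxy − (Σx)(Σy)/n = -2213.37 − (-1556.8675) = -656.5025
Syy = Σy² − (Σy)²/n = 5719.1673 − 3541.032012 = 2178.135287
r = Sxy/√(Sxx·Syy) = -656.5025/√(451963.072156) = -656.5025/672.281989 = -0.976528

-0.977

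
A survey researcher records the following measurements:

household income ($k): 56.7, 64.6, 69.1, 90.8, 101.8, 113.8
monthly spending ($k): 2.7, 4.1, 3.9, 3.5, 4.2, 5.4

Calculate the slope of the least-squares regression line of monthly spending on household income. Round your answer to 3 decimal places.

0.030

n = 6, Σx = 496.8, Σy = 23.8, Σxy = 2047.32, Σx² = 43721.18
Sxx = Σx² − (Σx)²/n = 43721.18 − 41135.04 = 2586.14
Sxy = Σxy − (Σx)(Σy)/n = 2047.32 − 1970.64 = 76.68
b = Sxy/Sxx = 76.68/2586.14 = 0.029650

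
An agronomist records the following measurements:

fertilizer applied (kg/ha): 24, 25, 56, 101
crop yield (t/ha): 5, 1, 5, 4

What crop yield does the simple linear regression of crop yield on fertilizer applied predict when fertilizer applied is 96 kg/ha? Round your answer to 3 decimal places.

4.390

n = 4, Σx = 206, Σy = 15, Σxy = 829, Σx² = 14538
Sxx = Σx² − (Σx)²/n = 14538 − 10609 = 3929
Sxy = Σxy − (Σx)(Σy)/n = 829 − 772.5 = 56.5
b = Sxy/Sxx = 56.5/3929 = 0.014380
a = ȳ − b·x̄ = 3.75 − 0.014380·51.5 = 3.009417
ŷ(96) = a + b·96 = 3.009417 + 0.014380·96 = 4.389921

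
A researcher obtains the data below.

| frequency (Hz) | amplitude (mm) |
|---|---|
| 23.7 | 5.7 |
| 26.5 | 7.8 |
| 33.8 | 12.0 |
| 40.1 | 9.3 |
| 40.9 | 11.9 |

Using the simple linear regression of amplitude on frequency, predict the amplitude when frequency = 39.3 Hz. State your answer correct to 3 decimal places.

11.055

n = 5, Σx = 165, Σy = 46.7, Σxy = 1607.03, Σx² = 5687.2
Sxx = Σx² − (Σx)²/n = 5687.2 − 5445 = 242.2
Sxy = Σxy − (Σx)(Σy)/n = 1607.03 − 1541.1 = 65.93
b = Sxy/Sxx = 65.93/242.2 = 0.272213
a = ȳ − b·x̄ = 9.34 − 0.272213·33 = 0.356969
ŷ(39.3) = a + b·39.3 = 0.356969 + 0.272213·39.3 = 11.054942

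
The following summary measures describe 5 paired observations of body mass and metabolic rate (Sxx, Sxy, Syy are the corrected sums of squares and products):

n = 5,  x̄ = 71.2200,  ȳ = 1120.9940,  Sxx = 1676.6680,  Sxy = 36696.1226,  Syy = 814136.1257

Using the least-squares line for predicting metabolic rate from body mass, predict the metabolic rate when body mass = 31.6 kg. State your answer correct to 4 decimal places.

253.8573

b = Sxy/Sxx = 36696.1226/1676.668 = 21.886338
a = ȳ − b·x̄ = 1120.994 − 21.886338·71.22 = -437.750994
ŷ(31.6) = a + b·31.6 = -437.750994 + 21.886338·31.6 = 253.857288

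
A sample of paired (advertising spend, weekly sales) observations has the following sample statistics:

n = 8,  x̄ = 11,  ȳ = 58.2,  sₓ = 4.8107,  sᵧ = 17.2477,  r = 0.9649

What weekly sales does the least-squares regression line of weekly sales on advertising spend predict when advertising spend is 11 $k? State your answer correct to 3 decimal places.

b = r · sᵧ/sₓ = 0.9649 · 17.2477/4.8107 = 3.459435
a = ȳ − b·x̄ = 58.2 − 3.459435·11 = 20.146211
ŷ(11) = a + b·11 = 20.146211 + 3.459435·11 = 58.2

58.200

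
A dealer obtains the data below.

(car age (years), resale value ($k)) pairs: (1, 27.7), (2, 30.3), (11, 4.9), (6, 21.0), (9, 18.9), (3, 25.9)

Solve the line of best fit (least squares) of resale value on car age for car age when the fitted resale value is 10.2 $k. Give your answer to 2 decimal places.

10.70

n = 6, Σx = 32, Σy = 128.7, Σxy = 516, Σx² = 252
Sxx = Σx² − (Σx)²/n = 252 − 170.666667 = 81.333333
Sxy = Σxy − (Σx)(Σy)/n = 516 − 686.4 = -170.4
b = Sxy/Sxx = -170.4/81.333333 = -2.095082
a = ȳ − b·x̄ = 21.45 − (-2.095082)·5.333333 = 32.623770
Set a + b·x = 10.2: x = (10.2 − 32.623770) / (-2.095082) = 10.703052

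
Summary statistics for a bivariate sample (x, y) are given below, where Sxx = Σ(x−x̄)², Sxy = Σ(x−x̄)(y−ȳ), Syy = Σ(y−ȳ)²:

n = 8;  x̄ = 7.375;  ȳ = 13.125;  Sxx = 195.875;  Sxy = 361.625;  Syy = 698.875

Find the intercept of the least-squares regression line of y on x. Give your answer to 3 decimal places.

b = Sxy/Sxx = 361.625/195.875 = 1.846203
a = ȳ − b·x̄ = 13.125 − 1.846203·7.375 = -0.490747

-0.491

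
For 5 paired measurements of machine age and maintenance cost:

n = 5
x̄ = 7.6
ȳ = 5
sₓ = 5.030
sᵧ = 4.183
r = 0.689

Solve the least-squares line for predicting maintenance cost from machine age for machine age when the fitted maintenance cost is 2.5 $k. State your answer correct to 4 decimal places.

3.2368

b = r · sᵧ/sₓ = 0.689 · 4.183/5.03 = 0.572980
a = ȳ − b·x̄ = 5 − 0.572980·7.6 = 0.645356
Set a + b·x = 2.5: x = (2.5 − 0.645356) / 0.572980 = 3.236842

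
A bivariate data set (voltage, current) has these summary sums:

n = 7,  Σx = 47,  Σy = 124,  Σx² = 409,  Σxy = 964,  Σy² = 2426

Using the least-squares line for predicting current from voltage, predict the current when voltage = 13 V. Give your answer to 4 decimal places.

26.5566

Sxx = Σx² − (Σx)²/n = 409 − 315.571429 = 93.428571
Sxy = Σxy − (Σx)(Σy)/n = 964 − 832.571429 = 131.428571
b = Sxy/Sxx = 131.428571/93.428571 = 1.406728
a = ȳ − b·x̄ = 17.714286 − 1.406728·6.714286 = 8.269113
ŷ(13) = a + b·13 = 8.269113 + 1.406728·13 = 26.556575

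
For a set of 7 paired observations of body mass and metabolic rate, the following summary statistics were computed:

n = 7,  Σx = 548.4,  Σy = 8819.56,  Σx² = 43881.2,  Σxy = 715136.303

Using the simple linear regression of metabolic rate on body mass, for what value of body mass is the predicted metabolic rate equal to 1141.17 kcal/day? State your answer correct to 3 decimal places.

Sxx = Σx² − (Σx)²/n = 43881.2 − 42963.222857 = 917.977143
Sxy = Σxy − (Σx)(Σy)/n = 715136.303 − 690949.529143 = 24186.773857
b = Sxy/Sxx = 24186.773857/917.977143 = 26.347904
a = ȳ − b·x̄ = 1259.937143 − 26.347904·78.342857 = -804.232955
Set a + b·x = 1141.17: x = (1141.17 − (-804.232955)) / 26.347904 = 73.835207

73.835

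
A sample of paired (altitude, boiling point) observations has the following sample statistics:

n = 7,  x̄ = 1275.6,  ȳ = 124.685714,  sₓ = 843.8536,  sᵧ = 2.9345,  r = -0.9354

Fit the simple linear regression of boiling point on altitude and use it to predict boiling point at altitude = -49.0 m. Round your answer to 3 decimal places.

b = r · sᵧ/sₓ = -0.9354 · 2.9345/843.8536 = -0.003253
a = ȳ − b·x̄ = 124.685714 − (-0.003253)·1275.6 = 128.835053
ŷ(-49.0) = a + b·-49.0 = 128.835053 + (-0.003253)·(-49) = 128.994442

128.994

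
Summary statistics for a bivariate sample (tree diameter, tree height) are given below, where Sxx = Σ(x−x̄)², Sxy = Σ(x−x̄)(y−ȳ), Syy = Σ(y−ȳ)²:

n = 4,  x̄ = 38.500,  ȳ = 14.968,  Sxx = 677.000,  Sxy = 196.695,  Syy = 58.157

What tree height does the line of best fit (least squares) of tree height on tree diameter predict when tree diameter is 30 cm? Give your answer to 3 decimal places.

12.498

b = Sxy/Sxx = 196.695/677 = 0.290539
a = ȳ − b·x̄ = 14.968 − 0.290539·38.5 = 3.782243
ŷ(30) = a + b·30 = 3.782243 + 0.290539·30 = 12.498417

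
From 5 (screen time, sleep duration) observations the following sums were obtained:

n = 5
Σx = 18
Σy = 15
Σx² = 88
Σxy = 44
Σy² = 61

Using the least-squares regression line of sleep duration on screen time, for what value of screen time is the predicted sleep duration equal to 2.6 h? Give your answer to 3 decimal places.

Sxx = Σx² − (Σx)²/n = 88 − 64.8 = 23.2
Sxy = Σxy − (Σx)(Σy)/n = 44 − 54 = -10
b = Sxy/Sxx = -10/23.2 = -0.431034
a = ȳ − b·x̄ = 3 − (-0.431034)·3.6 = 4.551724
Set a + b·x = 2.6: x = (2.6 − 4.551724) / (-0.431034) = 4.528

4.528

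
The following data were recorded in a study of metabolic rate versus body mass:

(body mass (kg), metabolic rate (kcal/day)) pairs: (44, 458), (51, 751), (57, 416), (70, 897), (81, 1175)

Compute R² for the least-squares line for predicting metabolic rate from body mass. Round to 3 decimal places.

0.734

n = 5, Σx = 303, Σy = 3697, Σxy = 240130, Σx² = 19247, Σy² = 3132055
Sxx = Σx² − (Σx)²/n = 19247 − 18361.8 = 885.2
Sxy = Σxy − (Σx)(Σy)/n = 240130 − 224038.2 = 16091.8
Syy = Σy² − (Σy)²/n = 3132055 − 2733561.8 = 398493.2
R² = Sxy²/(Sxx·Syy) = (16091.8)²/(885.2·398493.2) = 0.734086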